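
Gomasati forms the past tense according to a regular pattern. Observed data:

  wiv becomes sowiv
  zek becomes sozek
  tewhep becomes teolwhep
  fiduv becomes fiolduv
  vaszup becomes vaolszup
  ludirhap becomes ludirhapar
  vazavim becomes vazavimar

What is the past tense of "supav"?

suolpav

wiv and fiduv both end in -v yet inflect differently (sowiv, fiolduv), so the final letter is not what conditions the rule; the number of vowels is.
"supav" has 2 vowels. The stems with 2 vowels (tewhep → teolwhep, fiduv → fiolduv, vaszup → vaolszup) insert -ol- after the first vowel.
The other patterns: stems with 1 vowel add the prefix so-; stems with 3 vowels add -ar.
So supav → suolpav.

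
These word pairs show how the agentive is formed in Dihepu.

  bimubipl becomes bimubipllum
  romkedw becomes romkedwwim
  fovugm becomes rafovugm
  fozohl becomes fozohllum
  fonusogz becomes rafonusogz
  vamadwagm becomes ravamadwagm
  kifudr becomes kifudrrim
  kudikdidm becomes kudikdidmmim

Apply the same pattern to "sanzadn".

"sanzadn" has second-to-last letter 'd'. The stems whose second-to-last letter is 'd' (kudikdidm → kudikdidmmim, kifudr → kifudrrim, romkedw → romkedwwim) double the final consonant and add -im.
So sanzadn → sanzadnnim.

sanzadnnim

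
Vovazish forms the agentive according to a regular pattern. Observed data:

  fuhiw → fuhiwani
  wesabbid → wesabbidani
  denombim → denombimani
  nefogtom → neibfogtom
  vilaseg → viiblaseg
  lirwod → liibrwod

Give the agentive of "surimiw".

denombim and nefogtom both end in -m yet inflect differently (denombimani, neibfogtom), so the final letter is not what conditions the rule; the last vowel is.
"surimiw" has last vowel 'i'. The stems whose last vowel is 'i' (fuhiw → fuhiwani, wesabbid → wesabbidani, denombim → denombimani) add -ani.
The other pattern: stems whose last vowel is 'e' or 'o' insert -ib- after the first vowel.
So surimiw → surimiwani.

surimiwani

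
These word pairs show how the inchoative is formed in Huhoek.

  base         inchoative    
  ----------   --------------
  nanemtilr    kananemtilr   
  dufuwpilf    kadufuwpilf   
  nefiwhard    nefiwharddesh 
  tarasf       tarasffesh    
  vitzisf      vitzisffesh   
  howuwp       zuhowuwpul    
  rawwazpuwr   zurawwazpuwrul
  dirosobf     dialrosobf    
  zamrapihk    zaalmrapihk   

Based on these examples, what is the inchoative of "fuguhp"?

fualguhp

dufuwpilf and tarasf both end in -f yet inflect differently (kadufuwpilf, tarasffesh), so the final letter is not what conditions the rule; the second-to-last letter is.
"fuguhp" has second-to-last letter 'h'. The one such stem in the data (zamrapihk → zaalmrapihk) inserts -al- after the first vowel (as does dirosobf), so the same rule applies.
The other patterns: stems whose second-to-last letter is 'l' add the prefix ka-; stems whose second-to-last letter is 'r' or 's' double the final consonant and add -esh; stems whose second-to-last letter is 'w' add zu- … -ul around the stem.
So fuguhp → fualguhp.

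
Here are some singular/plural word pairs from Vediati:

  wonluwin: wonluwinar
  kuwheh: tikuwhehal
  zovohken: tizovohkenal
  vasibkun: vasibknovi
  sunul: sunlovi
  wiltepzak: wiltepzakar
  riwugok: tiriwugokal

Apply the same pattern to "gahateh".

zovohken and vasibkun both end in -n yet inflect differently (tizovohkenal, vasibknovi), so the final letter is not what conditions the rule; the last vowel is.
"gahateh" has last vowel 'e'. The stems whose last vowel is 'e' (zovohken → tizovohkenal, kuwheh → tikuwhehal) add ti- … -al around the stem.
The other patterns: stems whose last vowel is 'u' delete the last vowel and add -ovi; stems whose last vowel is 'a' or 'i' add -ar.
So gahateh → tigahatehal.

tigahatehal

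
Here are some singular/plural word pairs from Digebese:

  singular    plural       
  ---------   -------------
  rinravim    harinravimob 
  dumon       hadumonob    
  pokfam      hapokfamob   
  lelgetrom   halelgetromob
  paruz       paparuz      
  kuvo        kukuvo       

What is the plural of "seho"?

seseho

"seho" ends in -o. The one such stem in the data (kuvo → kukuvo) repeats the first consonant+vowel as a prefix (as does paruz), so the same rule applies.
The other pattern: stems ending in -m or -n add ha- … -ob around the stem.
So seho → seseho.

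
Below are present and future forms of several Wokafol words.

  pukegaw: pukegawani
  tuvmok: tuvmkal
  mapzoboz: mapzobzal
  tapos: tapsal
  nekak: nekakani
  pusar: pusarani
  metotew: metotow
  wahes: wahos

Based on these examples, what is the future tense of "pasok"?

paskal

"pasok" has last vowel 'o'. The stems whose last vowel is 'o' (tapos → tapsal, mapzoboz → mapzobzal, tuvmok → tuvmkal) delete the last vowel and add -al.
The other patterns: stems whose last vowel is 'e' change the last vowel to 'o'; stems whose last vowel is 'a' add -ani.
So pasok → paskal.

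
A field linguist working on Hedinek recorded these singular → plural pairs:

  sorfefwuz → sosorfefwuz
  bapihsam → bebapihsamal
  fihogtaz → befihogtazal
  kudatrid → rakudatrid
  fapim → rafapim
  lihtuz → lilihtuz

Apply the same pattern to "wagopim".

"wagopim" has last vowel 'i'. The stems whose last vowel is 'i' (fapim → rafapim, kudatrid → rakudatrid) add the prefix ra-.
So wagopim → rawagopim.

rawagopim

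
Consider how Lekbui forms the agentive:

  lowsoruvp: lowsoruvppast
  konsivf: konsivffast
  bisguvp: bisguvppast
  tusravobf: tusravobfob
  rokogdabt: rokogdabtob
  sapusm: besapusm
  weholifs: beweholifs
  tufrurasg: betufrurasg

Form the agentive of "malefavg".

malefavggast

konsivf and tusravobf both end in -f yet inflect differently (konsivffast, tusravobfob), so the final letter is not what conditions the rule; the second-to-last letter is.
"malefavg" has second-to-last letter 'v'. The stems whose second-to-last letter is 'v' (lowsoruvp → lowsoruvppast, konsivf → konsivffast, bisguvp → bisguvppast) double the final consonant and add -ast.
The other patterns: stems whose second-to-last letter is 'b' add -ob; stems whose second-to-last letter is 'f' or 's' add the prefix be-.
So malefavg → malefavggast.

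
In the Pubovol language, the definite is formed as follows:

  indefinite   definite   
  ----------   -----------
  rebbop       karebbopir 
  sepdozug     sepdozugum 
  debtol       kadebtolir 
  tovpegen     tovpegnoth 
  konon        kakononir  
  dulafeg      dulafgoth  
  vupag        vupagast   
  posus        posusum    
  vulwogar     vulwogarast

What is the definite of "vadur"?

dulafeg and sepdozug both end in -g yet inflect differently (dulafgoth, sepdozugum), so the final letter is not what conditions the rule; the last vowel is.
"vadur" has last vowel 'u'. The stems whose last vowel is 'u' (sepdozug → sepdozugum, posus → posusum) add -um.
The other patterns: stems whose last vowel is 'e' delete the last vowel and add -oth; stems whose last vowel is 'a' add -ast; stems whose last vowel is 'o' add ka- … -ir around the stem.
So vadur → vadurum.

vadurum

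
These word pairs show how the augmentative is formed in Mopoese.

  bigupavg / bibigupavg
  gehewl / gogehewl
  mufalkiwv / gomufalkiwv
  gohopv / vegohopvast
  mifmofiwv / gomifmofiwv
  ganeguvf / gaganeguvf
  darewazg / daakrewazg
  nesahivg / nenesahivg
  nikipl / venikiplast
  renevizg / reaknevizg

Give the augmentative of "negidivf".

nenegidivf

darewazg and bigupavg both end in -g yet inflect differently (daakrewazg, bibigupavg), so the final letter is not what conditions the rule; the second-to-last letter is.
"negidivf" has second-to-last letter 'v'. The stems whose second-to-last letter is 'v' (ganeguvf → gaganeguvf, bigupavg → bibigupavg, nesahivg → nenesahivg) repeat the first consonant+vowel as a prefix.
So negidivf → nenegidivf.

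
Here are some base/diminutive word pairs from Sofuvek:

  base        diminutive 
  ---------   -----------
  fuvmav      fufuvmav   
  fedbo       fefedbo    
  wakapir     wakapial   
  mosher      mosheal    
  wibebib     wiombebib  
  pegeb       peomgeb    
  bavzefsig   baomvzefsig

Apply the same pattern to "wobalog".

wakapir and wibebib both have last vowel 'i' yet inflect differently (wakapial, wiombebib), so the last vowel is not what conditions the rule; the final letter is.
"wobalog" ends in -g. The one such stem in the data (bavzefsig → baomvzefsig) inserts -om- after the first vowel (as do wibebib, pegeb), so the same rule applies.
So wobalog → woombalog.

woombalog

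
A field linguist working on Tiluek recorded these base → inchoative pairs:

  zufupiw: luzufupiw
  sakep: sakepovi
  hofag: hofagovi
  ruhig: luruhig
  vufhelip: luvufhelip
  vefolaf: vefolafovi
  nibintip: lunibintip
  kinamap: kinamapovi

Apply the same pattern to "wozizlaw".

"wozizlaw" has last vowel 'a'. The stems whose last vowel is 'a' (vefolaf → vefolafovi, kinamap → kinamapovi, hofag → hofagovi) add -ovi.
So wozizlaw → wozizlawovi.

wozizlawovi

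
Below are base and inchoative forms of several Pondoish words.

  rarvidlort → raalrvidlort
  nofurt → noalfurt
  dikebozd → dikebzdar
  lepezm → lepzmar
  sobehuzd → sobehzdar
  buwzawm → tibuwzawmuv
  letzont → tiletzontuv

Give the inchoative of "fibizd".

lepezm and buwzawm both end in -m yet inflect differently (lepzmar, tibuwzawmuv), so the final letter is not what conditions the rule; the second-to-last letter is.
"fibizd" has second-to-last letter 'z'. The stems whose second-to-last letter is 'z' (dikebozd → dikebzdar, lepezm → lepzmar, sobehuzd → sobehzdar) delete the last vowel and add -ar.
The other patterns: stems whose second-to-last letter is 'r' insert -al- after the first vowel; stems whose second-to-last letter is 'n' or 'w' add ti- … -uv around the stem.
So fibizd → fibzdar.

fibzdar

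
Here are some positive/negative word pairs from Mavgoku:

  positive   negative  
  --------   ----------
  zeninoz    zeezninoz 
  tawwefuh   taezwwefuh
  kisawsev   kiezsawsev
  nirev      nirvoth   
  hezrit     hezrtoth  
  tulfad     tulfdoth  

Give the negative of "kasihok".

kaezsihok

kisawsev and nirev both end in -v yet inflect differently (kiezsawsev, nirvoth), so the final letter is not what conditions the rule; the number of vowels is.
"kasihok" has 3 vowels. The stems with 3 vowels (zeninoz → zeezninoz, tawwefuh → taezwwefuh, kisawsev → kiezsawsev) insert -ez- after the first vowel.
The other pattern: stems with 2 vowels delete the last vowel and add -oth.
So kasihok → kaezsihok.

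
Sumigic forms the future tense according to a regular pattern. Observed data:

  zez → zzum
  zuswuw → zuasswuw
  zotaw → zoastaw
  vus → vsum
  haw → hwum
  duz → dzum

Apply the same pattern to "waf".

"waf" has 1 vowel. The stems with 1 vowel (vus → vsum, duz → dzum, haw → hwum) delete the last vowel and add -um.
So waf → wfum.

wfum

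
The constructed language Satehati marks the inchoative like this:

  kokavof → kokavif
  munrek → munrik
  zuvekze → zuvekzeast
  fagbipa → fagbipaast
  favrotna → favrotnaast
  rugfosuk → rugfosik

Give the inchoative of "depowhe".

depowheast

zuvekze and munrek both have last vowel 'e' yet inflect differently (zuvekzeast, munrik), so the last vowel is not what conditions the rule; whether the stem ends in a vowel or a consonant is.
"depowhe" ends in a vowel. The stems ending in a vowel (fagbipa → fagbipaast, zuvekze → zuvekzeast, favrotna → favrotnaast) add -ast.
So depowhe → depowheast.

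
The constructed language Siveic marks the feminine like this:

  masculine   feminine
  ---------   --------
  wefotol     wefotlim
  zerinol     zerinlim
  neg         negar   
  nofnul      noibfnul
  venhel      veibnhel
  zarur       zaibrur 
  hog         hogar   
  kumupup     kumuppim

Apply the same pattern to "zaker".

venhel and wefotol both end in -l yet inflect differently (veibnhel, wefotlim), so the final letter is not what conditions the rule; the number of vowels is.
"zaker" has 2 vowels. The stems with 2 vowels (zarur → zaibrur, venhel → veibnhel, nofnul → noibfnul) insert -ib- after the first vowel.
So zaker → zaibker.

zaibker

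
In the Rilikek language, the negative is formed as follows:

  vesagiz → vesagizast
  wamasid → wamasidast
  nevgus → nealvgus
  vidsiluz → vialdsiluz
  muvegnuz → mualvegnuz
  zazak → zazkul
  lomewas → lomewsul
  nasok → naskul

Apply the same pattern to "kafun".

vesagiz and vidsiluz both end in -z yet inflect differently (vesagizast, vialdsiluz), so the final letter is not what conditions the rule; the last vowel is.
"kafun" has last vowel 'u'. The stems whose last vowel is 'u' (nevgus → nealvgus, vidsiluz → vialdsiluz, muvegnuz → mualvegnuz) insert -al- after the first vowel.
So kafun → kaalfun.

kaalfun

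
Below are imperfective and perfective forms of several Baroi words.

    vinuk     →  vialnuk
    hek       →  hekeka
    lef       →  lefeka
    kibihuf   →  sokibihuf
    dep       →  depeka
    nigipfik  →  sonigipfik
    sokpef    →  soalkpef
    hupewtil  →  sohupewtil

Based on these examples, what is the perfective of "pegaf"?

pealgaf

lef and sokpef both end in -f yet inflect differently (lefeka, soalkpef), so the final letter is not what conditions the rule; the number of vowels is.
"pegaf" has 2 vowels. The stems with 2 vowels (sokpef → soalkpef, vinuk → vialnuk) insert -al- after the first vowel.
The other patterns: stems with 1 vowel add -eka; stems with 3 vowels add the prefix so-.
So pegaf → pealgaf.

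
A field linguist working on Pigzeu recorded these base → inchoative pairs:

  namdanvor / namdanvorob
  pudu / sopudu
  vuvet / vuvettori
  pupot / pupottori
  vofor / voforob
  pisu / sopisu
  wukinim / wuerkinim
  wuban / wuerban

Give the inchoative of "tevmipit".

pupot and vofor both have last vowel 'o' yet inflect differently (pupottori, voforob), so the last vowel is not what conditions the rule; the final letter is.
"tevmipit" ends in -t. The stems ending in -t (vuvet → vuvettori, pupot → pupottori) double the final consonant and add -ori.
So tevmipit → tevmipittori.

tevmipittori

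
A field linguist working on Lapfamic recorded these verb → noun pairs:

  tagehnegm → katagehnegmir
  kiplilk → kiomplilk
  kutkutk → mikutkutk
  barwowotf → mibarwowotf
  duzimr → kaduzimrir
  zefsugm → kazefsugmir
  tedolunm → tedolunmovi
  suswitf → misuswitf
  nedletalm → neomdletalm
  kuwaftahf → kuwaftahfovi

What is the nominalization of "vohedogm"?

kutkutk and kiplilk both end in -k yet inflect differently (mikutkutk, kiomplilk), so the final letter is not what conditions the rule; the second-to-last letter is.
"vohedogm" has second-to-last letter 'g'. The stems whose second-to-last letter is 'g' (tagehnegm → katagehnegmir, zefsugm → kazefsugmir) add ka- … -ir around the stem.
So vohedogm → kavohedogmir.

kavohedogmir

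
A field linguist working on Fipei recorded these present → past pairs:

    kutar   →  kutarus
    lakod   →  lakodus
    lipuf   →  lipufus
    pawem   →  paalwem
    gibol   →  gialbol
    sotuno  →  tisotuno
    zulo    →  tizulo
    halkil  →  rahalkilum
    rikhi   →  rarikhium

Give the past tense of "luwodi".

luwodius

"luwodi" begins with l-. The stems beginning with l- (lakod → lakodus, lipuf → lipufus) add -us.
The other patterns: stems beginning with g- or p- insert -al- after the first vowel; stems beginning with s- or z- add the prefix ti-; stems beginning with h- or r- add ra- … -um around the stem.
So luwodi → luwodius.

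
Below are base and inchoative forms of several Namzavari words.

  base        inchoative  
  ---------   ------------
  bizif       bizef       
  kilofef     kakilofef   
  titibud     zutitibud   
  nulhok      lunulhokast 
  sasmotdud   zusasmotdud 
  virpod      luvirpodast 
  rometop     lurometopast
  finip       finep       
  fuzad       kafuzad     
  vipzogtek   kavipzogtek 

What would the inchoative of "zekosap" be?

kazekosap

kilofef and bizif both end in -f yet inflect differently (kakilofef, bizef), so the final letter is not what conditions the rule; the last vowel is.
"zekosap" has last vowel 'a'. The one such stem in the data (fuzad → kafuzad) adds the prefix ka-, so the same rule applies.
The other patterns: stems whose last vowel is 'i' change the last vowel to 'e'; stems whose last vowel is 'u' add the prefix zu-; stems whose last vowel is 'o' add lu- … -ast around the stem.
So zekosap → kazekosap.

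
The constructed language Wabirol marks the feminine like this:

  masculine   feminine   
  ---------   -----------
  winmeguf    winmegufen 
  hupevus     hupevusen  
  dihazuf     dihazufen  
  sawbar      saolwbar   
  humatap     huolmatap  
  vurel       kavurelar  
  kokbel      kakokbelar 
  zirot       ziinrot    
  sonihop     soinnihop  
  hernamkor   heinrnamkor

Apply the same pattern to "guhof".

"guhof" has last vowel 'o'. The stems whose last vowel is 'o' (zirot → ziinrot, sonihop → soinnihop, hernamkor → heinrnamkor) insert -in- after the first vowel.
So guhof → guinhof.

guinhof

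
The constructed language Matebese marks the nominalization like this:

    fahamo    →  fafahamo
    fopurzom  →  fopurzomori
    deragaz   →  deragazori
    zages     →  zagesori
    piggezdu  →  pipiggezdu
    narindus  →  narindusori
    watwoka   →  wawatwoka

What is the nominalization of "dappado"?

narindus and piggezdu both have last vowel 'u' yet inflect differently (narindusori, pipiggezdu), so the last vowel is not what conditions the rule; whether the stem ends in a vowel or a consonant is.
"dappado" ends in a vowel. The stems ending in a vowel (piggezdu → pipiggezdu, fahamo → fafahamo, watwoka → wawatwoka) repeat the first consonant+vowel as a prefix.
So dappado → dadappado.

dadappado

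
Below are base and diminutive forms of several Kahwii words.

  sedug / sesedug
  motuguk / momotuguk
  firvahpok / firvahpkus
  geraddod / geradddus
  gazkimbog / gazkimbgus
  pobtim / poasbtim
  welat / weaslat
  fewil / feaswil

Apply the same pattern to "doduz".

"doduz" has last vowel 'u'. The stems whose last vowel is 'u' (sedug → sesedug, motuguk → momotuguk) repeat the first consonant+vowel as a prefix.
So doduz → dododuz.

dododuz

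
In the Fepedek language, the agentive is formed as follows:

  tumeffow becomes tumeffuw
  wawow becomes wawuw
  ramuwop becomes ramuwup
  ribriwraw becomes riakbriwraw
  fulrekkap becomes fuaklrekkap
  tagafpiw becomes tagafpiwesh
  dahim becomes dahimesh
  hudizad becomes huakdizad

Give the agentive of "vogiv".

tagafpiw and ribriwraw both end in -w yet inflect differently (tagafpiwesh, riakbriwraw), so the final letter is not what conditions the rule; the last vowel is.
"vogiv" has last vowel 'i'. The stems whose last vowel is 'i' (dahim → dahimesh, tagafpiw → tagafpiwesh) add -esh.
So vogiv → vogivesh.

vogivesh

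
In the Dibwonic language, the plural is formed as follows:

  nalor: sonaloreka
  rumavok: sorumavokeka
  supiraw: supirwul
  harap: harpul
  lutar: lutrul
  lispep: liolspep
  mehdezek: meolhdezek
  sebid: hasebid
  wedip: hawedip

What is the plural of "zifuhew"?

nalor and lutar both end in -r yet inflect differently (sonaloreka, lutrul), so the final letter is not what conditions the rule; the last vowel is.
"zifuhew" has last vowel 'e'. The stems whose last vowel is 'e' (lispep → liolspep, mehdezek → meolhdezek) insert -ol- after the first vowel.
The other patterns: stems whose last vowel is 'o' add so- … -eka around the stem; stems whose last vowel is 'a' delete the last vowel and add -ul; stems whose last vowel is 'i' add the prefix ha-.
So zifuhew → ziolfuhew.

ziolfuhew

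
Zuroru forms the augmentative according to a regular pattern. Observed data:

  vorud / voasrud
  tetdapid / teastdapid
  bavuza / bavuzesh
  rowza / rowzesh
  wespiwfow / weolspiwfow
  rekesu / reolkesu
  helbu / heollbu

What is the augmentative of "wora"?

woresh

vorud and rekesu both have last vowel 'u' yet inflect differently (voasrud, reolkesu), so the last vowel is not what conditions the rule; the final letter is.
"wora" ends in -a. The stems ending in -a (bavuza → bavuzesh, rowza → rowzesh) drop the final letter and add -esh.
The other patterns: stems ending in -d insert -as- after the first vowel; stems ending in -u or -w insert -ol- after the first vowel.
So wora → woresh.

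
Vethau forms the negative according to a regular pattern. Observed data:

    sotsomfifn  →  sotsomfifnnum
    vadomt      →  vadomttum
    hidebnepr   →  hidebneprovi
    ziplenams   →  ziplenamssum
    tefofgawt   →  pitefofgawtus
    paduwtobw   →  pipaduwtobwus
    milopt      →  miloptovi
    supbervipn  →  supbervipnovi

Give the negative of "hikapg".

hikapgovi

supbervipn and sotsomfifn both end in -n yet inflect differently (supbervipnovi, sotsomfifnnum), so the final letter is not what conditions the rule; the second-to-last letter is.
"hikapg" has second-to-last letter 'p'. The stems whose second-to-last letter is 'p' (milopt → miloptovi, hidebnepr → hidebneprovi, supbervipn → supbervipnovi) add -ovi.
The other patterns: stems whose second-to-last letter is 'f' or 'm' double the final consonant and add -um; stems whose second-to-last letter is 'b' or 'w' add pi- … -us around the stem.
So hikapg → hikapgovi.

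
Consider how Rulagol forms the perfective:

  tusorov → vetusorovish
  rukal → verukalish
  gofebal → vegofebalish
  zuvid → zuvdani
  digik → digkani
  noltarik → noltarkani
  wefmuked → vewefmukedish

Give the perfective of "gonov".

"gonov" has last vowel 'o'. The one such stem in the data (tusorov → vetusorovish) adds ve- … -ish around the stem, so the same rule applies.
So gonov → vegonovish.

vegonovish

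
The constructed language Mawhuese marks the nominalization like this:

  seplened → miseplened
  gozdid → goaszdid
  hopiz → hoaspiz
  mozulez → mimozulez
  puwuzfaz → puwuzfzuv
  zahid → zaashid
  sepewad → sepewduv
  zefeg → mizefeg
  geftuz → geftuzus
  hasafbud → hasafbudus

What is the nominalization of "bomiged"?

mibomiged

"bomiged" has last vowel 'e'. The stems whose last vowel is 'e' (seplened → miseplened, mozulez → mimozulez, zefeg → mizefeg) add the prefix mi-.
The other patterns: stems whose last vowel is 'i' insert -as- after the first vowel; stems whose last vowel is 'a' delete the last vowel and add -uv; stems whose last vowel is 'u' add -us.
So bomiged → mibomiged.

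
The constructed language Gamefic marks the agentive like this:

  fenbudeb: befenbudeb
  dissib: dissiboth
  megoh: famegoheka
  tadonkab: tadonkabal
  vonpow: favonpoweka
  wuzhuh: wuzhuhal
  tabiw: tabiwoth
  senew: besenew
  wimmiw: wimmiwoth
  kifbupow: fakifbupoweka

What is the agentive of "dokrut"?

dokrutal

tabiw and kifbupow both end in -w yet inflect differently (tabiwoth, fakifbupoweka), so the final letter is not what conditions the rule; the last vowel is.
"dokrut" has last vowel 'u'. The one such stem in the data (wuzhuh → wuzhuhal) adds -al, so the same rule applies.
So dokrut → dokrutal.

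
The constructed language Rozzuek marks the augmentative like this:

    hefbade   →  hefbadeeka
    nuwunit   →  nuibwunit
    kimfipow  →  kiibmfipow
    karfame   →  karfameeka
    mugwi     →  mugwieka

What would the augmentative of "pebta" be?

pebtaeka

nuwunit and mugwi both have last vowel 'i' yet inflect differently (nuibwunit, mugwieka), so the last vowel is not what conditions the rule; whether the stem ends in a vowel or a consonant is.
"pebta" ends in a vowel. The stems ending in a vowel (hefbade → hefbadeeka, mugwi → mugwieka, karfame → karfameeka) add -eka.
The other pattern: stems ending in a consonant insert -ib- after the first vowel.
So pebta → pebtaeka.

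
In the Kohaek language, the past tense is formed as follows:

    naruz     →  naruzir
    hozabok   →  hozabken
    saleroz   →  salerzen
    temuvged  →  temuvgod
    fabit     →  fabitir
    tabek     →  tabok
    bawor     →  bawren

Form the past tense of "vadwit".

tabek and hozabok both end in -k yet inflect differently (tabok, hozabken), so the final letter is not what conditions the rule; the last vowel is.
"vadwit" has last vowel 'i'. The one such stem in the data (fabit → fabitir) adds -ir, so the same rule applies.
The other patterns: stems whose last vowel is 'e' change the last vowel to 'o'; stems whose last vowel is 'o' delete the last vowel and add -en.
So vadwit → vadwitir.

vadwitir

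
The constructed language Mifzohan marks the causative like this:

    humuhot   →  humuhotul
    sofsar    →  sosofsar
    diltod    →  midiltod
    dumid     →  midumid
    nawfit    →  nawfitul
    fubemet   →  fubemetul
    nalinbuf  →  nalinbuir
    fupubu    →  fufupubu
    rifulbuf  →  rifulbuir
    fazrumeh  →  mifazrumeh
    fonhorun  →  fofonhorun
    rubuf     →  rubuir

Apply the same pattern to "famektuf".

diltod and humuhot both have last vowel 'o' yet inflect differently (midiltod, humuhotul), so the last vowel is not what conditions the rule; the final letter is.
"famektuf" ends in -f. The stems ending in -f (rifulbuf → rifulbuir, rubuf → rubuir, nalinbuf → nalinbuir) drop the final letter and add -ir.
So famektuf → famektuir.

famektuir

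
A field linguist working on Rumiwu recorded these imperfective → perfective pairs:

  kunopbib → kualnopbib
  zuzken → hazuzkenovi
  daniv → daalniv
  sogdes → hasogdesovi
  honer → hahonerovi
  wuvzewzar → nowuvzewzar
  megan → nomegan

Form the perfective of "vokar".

novokar

wuvzewzar and honer both end in -r yet inflect differently (nowuvzewzar, hahonerovi), so the final letter is not what conditions the rule; the last vowel is.
"vokar" has last vowel 'a'. The stems whose last vowel is 'a' (wuvzewzar → nowuvzewzar, megan → nomegan) add the prefix no-.
So vokar → novokar.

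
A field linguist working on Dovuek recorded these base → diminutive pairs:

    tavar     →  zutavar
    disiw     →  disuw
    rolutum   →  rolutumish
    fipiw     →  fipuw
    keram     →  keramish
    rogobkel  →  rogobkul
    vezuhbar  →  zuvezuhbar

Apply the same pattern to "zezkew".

zezkuw

"zezkew" ends in -w. The stems ending in -w (fipiw → fipuw, disiw → disuw) change the last vowel to 'u'.
So zezkew → zezkuw.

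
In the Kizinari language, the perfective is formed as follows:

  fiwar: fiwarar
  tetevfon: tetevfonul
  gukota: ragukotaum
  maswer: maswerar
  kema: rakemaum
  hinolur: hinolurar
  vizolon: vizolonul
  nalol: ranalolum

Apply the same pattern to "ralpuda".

tetevfon and nalol both have last vowel 'o' yet inflect differently (tetevfonul, ranalolum), so the last vowel is not what conditions the rule; the final letter is.
"ralpuda" ends in -a. The stems ending in -a (gukota → ragukotaum, kema → rakemaum) add ra- … -um around the stem.
The other patterns: stems ending in -n add -ul; stems ending in -r add -ar.
So ralpuda → raralpudaum.

raralpudaum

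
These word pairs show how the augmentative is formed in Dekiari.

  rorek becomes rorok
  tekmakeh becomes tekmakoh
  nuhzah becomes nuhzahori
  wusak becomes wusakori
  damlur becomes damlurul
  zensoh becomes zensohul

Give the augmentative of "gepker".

tekmakeh and nuhzah both end in -h yet inflect differently (tekmakoh, nuhzahori), so the final letter is not what conditions the rule; the last vowel is.
"gepker" has last vowel 'e'. The stems whose last vowel is 'e' (rorek → rorok, tekmakeh → tekmakoh) change the last vowel to 'o'.
The other patterns: stems whose last vowel is 'a' add -ori; stems whose last vowel is 'o' or 'u' add -ul.
So gepker → gepkor.

gepkor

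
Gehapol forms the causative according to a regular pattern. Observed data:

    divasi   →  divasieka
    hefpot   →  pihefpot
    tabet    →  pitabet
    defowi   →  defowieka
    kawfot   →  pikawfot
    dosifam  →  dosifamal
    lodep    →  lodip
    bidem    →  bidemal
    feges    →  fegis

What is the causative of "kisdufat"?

bidem and feges both have last vowel 'e' yet inflect differently (bidemal, fegis), so the last vowel is not what conditions the rule; the final letter is.
"kisdufat" ends in -t. The stems ending in -t (kawfot → pikawfot, tabet → pitabet, hefpot → pihefpot) add the prefix pi-.
The other patterns: stems ending in -i add -eka; stems ending in -m add -al; stems ending in -p or -s change the last vowel to 'i'.
So kisdufat → pikisdufat.

pikisdufat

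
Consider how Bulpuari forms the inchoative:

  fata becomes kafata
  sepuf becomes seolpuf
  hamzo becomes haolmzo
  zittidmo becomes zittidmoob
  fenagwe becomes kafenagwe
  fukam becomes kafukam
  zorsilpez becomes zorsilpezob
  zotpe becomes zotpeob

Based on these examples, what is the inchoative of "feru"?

kaferu

"feru" begins with f-. The stems beginning with f- (fenagwe → kafenagwe, fata → kafata, fukam → kafukam) add the prefix ka-.
So feru → kaferu.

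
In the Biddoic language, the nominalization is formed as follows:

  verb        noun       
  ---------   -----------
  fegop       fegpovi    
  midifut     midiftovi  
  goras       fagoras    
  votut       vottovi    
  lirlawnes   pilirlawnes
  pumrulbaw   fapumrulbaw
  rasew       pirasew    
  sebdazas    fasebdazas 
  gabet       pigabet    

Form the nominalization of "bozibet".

pibozibet

gabet and votut both end in -t yet inflect differently (pigabet, vottovi), so the final letter is not what conditions the rule; the last vowel is.
"bozibet" has last vowel 'e'. The stems whose last vowel is 'e' (rasew → pirasew, gabet → pigabet, lirlawnes → pilirlawnes) add the prefix pi-.
So bozibet → pibozibet.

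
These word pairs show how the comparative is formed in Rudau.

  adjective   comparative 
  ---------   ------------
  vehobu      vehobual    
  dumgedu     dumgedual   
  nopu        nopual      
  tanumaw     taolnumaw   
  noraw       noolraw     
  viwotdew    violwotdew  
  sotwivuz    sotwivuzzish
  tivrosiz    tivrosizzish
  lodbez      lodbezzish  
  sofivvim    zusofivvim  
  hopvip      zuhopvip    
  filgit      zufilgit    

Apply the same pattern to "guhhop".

zuguhhop

vehobu and sotwivuz both have last vowel 'u' yet inflect differently (vehobual, sotwivuzzish), so the last vowel is not what conditions the rule; the final letter is.
"guhhop" ends in -p. The one such stem in the data (hopvip → zuhopvip) adds the prefix zu-, so the same rule applies.
The other patterns: stems ending in -u add -al; stems ending in -w insert -ol- after the first vowel; stems ending in -z double the final consonant and add -ish.
So guhhop → zuguhhop.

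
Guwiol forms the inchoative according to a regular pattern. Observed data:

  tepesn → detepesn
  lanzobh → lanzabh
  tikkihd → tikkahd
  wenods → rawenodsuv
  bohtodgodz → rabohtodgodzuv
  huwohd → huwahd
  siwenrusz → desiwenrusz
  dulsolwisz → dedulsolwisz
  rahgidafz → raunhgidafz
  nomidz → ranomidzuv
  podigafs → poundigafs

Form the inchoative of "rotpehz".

rotpahz

rahgidafz and dulsolwisz both end in -z yet inflect differently (raunhgidafz, dedulsolwisz), so the final letter is not what conditions the rule; the second-to-last letter is.
"rotpehz" has second-to-last letter 'h'. The stems whose second-to-last letter is 'h' (huwohd → huwahd, tikkihd → tikkahd) change the last vowel to 'a'.
The other patterns: stems whose second-to-last letter is 'f' insert -un- after the first vowel; stems whose second-to-last letter is 's' add the prefix de-; stems whose second-to-last letter is 'd' add ra- … -uv around the stem.
So rotpehz → rotpahz.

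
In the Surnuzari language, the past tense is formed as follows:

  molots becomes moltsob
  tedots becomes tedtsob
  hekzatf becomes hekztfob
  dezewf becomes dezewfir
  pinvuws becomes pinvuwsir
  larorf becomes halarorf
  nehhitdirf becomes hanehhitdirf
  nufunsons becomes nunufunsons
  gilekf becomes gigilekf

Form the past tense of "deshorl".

hadeshorl

hekzatf and dezewf both end in -f yet inflect differently (hekztfob, dezewfir), so the final letter is not what conditions the rule; the second-to-last letter is.
"deshorl" has second-to-last letter 'r'. The stems whose second-to-last letter is 'r' (larorf → halarorf, nehhitdirf → hanehhitdirf) add the prefix ha-.
So deshorl → hadeshorl.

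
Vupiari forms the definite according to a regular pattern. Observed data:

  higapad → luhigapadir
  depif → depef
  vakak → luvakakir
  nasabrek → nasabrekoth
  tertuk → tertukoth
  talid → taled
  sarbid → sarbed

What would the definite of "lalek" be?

higapad and talid both end in -d yet inflect differently (luhigapadir, taled), so the final letter is not what conditions the rule; the last vowel is.
"lalek" has last vowel 'e'. The one such stem in the data (nasabrek → nasabrekoth) adds -oth, so the same rule applies.
So lalek → lalekoth.

lalekoth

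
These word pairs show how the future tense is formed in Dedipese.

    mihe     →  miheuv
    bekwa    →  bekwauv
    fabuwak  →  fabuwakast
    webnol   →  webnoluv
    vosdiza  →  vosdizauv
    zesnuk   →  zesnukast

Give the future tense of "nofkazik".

nofkazikast

"nofkazik" ends in -k. The stems ending in -k (fabuwak → fabuwakast, zesnuk → zesnukast) add -ast.
So nofkazik → nofkazikast.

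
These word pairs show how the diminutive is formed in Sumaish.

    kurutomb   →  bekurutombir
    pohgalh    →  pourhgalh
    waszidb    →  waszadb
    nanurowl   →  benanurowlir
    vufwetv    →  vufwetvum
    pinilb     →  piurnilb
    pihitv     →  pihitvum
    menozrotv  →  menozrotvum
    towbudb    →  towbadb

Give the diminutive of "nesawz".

pinilb and waszidb both end in -b yet inflect differently (piurnilb, waszadb), so the final letter is not what conditions the rule; the second-to-last letter is.
"nesawz" has second-to-last letter 'w'. The one such stem in the data (nanurowl → benanurowlir) adds be- … -ir around the stem, so the same rule applies.
So nesawz → benesawzir.

benesawzir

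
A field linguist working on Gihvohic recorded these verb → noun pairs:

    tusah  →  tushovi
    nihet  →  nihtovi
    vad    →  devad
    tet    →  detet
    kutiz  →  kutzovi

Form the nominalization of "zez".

nihet and tet both end in -t yet inflect differently (nihtovi, detet), so the final letter is not what conditions the rule; the number of vowels is.
"zez" has 1 vowel. The stems with 1 vowel (vad → devad, tet → detet) add the prefix de-.
The other pattern: stems with 2 vowels delete the last vowel and add -ovi.
So zez → dezez.

dezez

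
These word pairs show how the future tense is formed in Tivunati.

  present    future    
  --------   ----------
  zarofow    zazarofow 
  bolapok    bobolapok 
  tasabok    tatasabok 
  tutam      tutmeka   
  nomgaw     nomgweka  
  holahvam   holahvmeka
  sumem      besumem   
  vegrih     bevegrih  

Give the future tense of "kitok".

zarofow and nomgaw both end in -w yet inflect differently (zazarofow, nomgweka), so the final letter is not what conditions the rule; the last vowel is.
"kitok" has last vowel 'o'. The stems whose last vowel is 'o' (zarofow → zazarofow, bolapok → bobolapok, tasabok → tatasabok) repeat the first consonant+vowel as a prefix.
The other patterns: stems whose last vowel is 'a' delete the last vowel and add -eka; stems whose last vowel is 'e' or 'i' add the prefix be-.
So kitok → kikitok.

kikitok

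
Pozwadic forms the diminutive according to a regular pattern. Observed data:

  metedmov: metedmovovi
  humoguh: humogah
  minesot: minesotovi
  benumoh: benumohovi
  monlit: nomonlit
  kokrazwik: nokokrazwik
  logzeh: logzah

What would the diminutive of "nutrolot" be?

minesot and monlit both end in -t yet inflect differently (minesotovi, nomonlit), so the final letter is not what conditions the rule; the last vowel is.
"nutrolot" has last vowel 'o'. The stems whose last vowel is 'o' (minesot → minesotovi, metedmov → metedmovovi, benumoh → benumohovi) add -ovi.
The other patterns: stems whose last vowel is 'i' add the prefix no-; stems whose last vowel is 'e' or 'u' change the last vowel to 'a'.
So nutrolot → nutrolotovi.

nutrolotovi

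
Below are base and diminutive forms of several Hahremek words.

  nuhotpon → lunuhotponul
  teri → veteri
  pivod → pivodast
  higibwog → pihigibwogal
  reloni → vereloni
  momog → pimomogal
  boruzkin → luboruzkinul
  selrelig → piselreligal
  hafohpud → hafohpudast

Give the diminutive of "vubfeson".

luvubfesonul

momog and pivod both have last vowel 'o' yet inflect differently (pimomogal, pivodast), so the last vowel is not what conditions the rule; the final letter is.
"vubfeson" ends in -n. The stems ending in -n (nuhotpon → lunuhotponul, boruzkin → luboruzkinul) add lu- … -ul around the stem.
So vubfeson → luvubfesonul.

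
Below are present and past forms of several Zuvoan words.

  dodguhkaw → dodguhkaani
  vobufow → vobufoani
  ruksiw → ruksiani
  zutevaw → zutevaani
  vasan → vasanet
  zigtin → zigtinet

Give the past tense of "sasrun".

ruksiw and zigtin both have last vowel 'i' yet inflect differently (ruksiani, zigtinet), so the last vowel is not what conditions the rule; the final letter is.
"sasrun" ends in -n. The stems ending in -n (zigtin → zigtinet, vasan → vasanet) add -et.
So sasrun → sasrunet.

sasrunet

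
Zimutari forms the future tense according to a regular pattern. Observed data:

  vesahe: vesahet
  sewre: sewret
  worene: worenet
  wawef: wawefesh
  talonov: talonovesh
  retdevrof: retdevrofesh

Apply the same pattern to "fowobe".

fowobet

wawef and sewre both have last vowel 'e' yet inflect differently (wawefesh, sewret), so the last vowel is not what conditions the rule; whether the stem ends in a vowel or a consonant is.
"fowobe" ends in a vowel. The stems ending in a vowel (sewre → sewret, worene → worenet, vesahe → vesahet) drop the final letter and add -et.
So fowobe → fowobet.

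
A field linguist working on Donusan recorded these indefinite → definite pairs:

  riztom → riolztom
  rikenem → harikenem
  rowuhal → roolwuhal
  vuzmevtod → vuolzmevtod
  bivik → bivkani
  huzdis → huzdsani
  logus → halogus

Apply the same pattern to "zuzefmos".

zuolzefmos

"zuzefmos" has last vowel 'o'. The stems whose last vowel is 'o' (riztom → riolztom, vuzmevtod → vuolzmevtod) insert -ol- after the first vowel.
So zuzefmos → zuolzefmos.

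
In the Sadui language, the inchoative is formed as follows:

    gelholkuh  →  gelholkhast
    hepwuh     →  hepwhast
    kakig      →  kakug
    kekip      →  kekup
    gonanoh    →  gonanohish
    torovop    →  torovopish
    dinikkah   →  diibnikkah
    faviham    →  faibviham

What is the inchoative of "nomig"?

gelholkuh and gonanoh both end in -h yet inflect differently (gelholkhast, gonanohish), so the final letter is not what conditions the rule; the last vowel is.
"nomig" has last vowel 'i'. The stems whose last vowel is 'i' (kakig → kakug, kekip → kekup) change the last vowel to 'u'.
So nomig → nomug.

nomug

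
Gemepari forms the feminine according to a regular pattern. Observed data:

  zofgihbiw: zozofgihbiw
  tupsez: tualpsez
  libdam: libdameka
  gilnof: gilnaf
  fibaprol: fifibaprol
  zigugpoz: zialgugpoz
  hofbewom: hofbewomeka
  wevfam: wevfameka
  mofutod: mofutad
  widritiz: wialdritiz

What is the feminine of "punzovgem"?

punzovgemeka

"punzovgem" ends in -m. The stems ending in -m (libdam → libdameka, wevfam → wevfameka, hofbewom → hofbewomeka) add -eka.
So punzovgem → punzovgemeka.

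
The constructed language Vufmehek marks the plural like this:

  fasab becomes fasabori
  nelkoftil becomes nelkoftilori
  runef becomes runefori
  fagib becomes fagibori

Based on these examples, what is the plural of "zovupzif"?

zovupzifori

Every pair shown (fasab → fasabori, nelkoftil → nelkoftilori, runef → runefori, …) follows the same rule: add -ori.
So zovupzif → zovupzifori.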